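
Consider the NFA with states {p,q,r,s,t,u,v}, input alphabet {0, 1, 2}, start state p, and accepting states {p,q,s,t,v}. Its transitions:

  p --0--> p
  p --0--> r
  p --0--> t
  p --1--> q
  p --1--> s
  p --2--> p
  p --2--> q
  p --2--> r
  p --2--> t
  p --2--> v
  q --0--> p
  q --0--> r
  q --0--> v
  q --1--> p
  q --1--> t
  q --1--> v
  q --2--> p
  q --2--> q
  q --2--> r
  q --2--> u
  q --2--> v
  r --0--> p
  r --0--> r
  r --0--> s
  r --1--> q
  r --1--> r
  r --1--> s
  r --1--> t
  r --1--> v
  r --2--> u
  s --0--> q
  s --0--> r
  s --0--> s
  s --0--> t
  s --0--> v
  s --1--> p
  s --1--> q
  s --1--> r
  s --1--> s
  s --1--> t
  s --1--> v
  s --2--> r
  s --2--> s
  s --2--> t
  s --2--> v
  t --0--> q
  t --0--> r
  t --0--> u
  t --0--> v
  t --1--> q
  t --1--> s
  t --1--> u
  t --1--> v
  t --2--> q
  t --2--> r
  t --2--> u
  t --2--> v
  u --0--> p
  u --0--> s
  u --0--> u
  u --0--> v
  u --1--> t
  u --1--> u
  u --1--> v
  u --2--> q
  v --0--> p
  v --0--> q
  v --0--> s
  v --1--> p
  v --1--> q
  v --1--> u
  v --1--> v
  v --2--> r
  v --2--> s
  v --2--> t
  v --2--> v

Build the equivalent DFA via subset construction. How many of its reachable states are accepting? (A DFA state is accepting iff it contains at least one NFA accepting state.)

8

Start state of the DFA: {p}.
{p} --0--> {p,r,t}  [new]
{p} --1--> {q,s}  [new]
{p} --2--> {p,q,r,t,v}  [new]
{p,r,t} --0--> {p,q,r,s,t,u,v}  [new]
{p,r,t} --1--> {q,r,s,t,u,v}  [new]
{p,r,t} --2--> {p,q,r,t,u,v}  [new]
{q,s} --0--> {p,q,r,s,t,v}  [new]
{q,s} --1--> {p,q,r,s,t,v}  [seen]
{q,s} --2--> {p,q,r,s,t,u,v}  [seen]
{p,q,r,t,v} --0--> {p,q,r,s,t,u,v}  [seen]
{p,q,r,t,v} --1--> {p,q,r,s,t,u,v}  [seen]
{p,q,r,t,v} --2--> {p,q,r,s,t,u,v}  [seen]
{p,q,r,s,t,u,v} --0--> {p,q,r,s,t,u,v}  [seen]
{p,q,r,s,t,u,v} --1--> {p,q,r,s,t,u,v}  [seen]
{p,q,r,s,t,u,v} --2--> {p,q,r,s,t,u,v}  [seen]
{q,r,s,t,u,v} --0--> {p,q,r,s,t,u,v}  [seen]
{q,r,s,t,u,v} --1--> {p,q,r,s,t,u,v}  [seen]
{q,r,s,t,u,v} --2--> {p,q,r,s,t,u,v}  [seen]
{p,q,r,t,u,v} --0--> {p,q,r,s,t,u,v}  [seen]
{p,q,r,t,u,v} --1--> {p,q,r,s,t,u,v}  [seen]
{p,q,r,t,u,v} --2--> {p,q,r,s,t,u,v}  [seen]
{p,q,r,s,t,v} --0--> {p,q,r,s,t,u,v}  [seen]
{p,q,r,s,t,v} --1--> {p,q,r,s,t,u,v}  [seen]
{p,q,r,s,t,v} --2--> {p,q,r,s,t,u,v}  [seen]
Reachable DFA states: {p}, {p,r,t}, {q,s}, {p,q,r,t,v}, {p,q,r,s,t,u,v}, {q,r,s,t,u,v}, {p,q,r,t,u,v}, {p,q,r,s,t,v}.
Accepting DFA states (contain an NFA accepting state): {p}, {p,r,t}, {q,s}, {p,q,r,t,v}, {p,q,r,s,t,u,v}, {q,r,s,t,u,v}, {p,q,r,t,u,v}, {p,q,r,s,t,v}.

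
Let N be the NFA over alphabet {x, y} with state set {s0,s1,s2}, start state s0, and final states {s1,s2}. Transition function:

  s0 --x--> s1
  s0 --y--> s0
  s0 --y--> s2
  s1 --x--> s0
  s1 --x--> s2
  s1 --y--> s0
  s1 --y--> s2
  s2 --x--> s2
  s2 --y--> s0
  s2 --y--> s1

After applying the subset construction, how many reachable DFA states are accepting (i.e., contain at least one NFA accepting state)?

Start state of the DFA: {s0}.
{s0} --x--> {s1}  [new]
{s0} --y--> {s0,s2}  [new]
{s1} --x--> {s0,s2}  [seen]
{s1} --y--> {s0,s2}  [seen]
{s0,s2} --x--> {s1,s2}  [new]
{s0,s2} --y--> {s0,s1,s2}  [new]
{s1,s2} --x--> {s0,s2}  [seen]
{s1,s2} --y--> {s0,s1,s2}  [seen]
{s0,s1,s2} --x--> {s0,s1,s2}  [seen]
{s0,s1,s2} --y--> {s0,s1,s2}  [seen]
Reachable DFA states: {s0}, {s1}, {s0,s2}, {s1,s2}, {s0,s1,s2}.
Accepting DFA states (contain an NFA accepting state): {s1}, {s0,s2}, {s1,s2}, {s0,s1,s2}.

4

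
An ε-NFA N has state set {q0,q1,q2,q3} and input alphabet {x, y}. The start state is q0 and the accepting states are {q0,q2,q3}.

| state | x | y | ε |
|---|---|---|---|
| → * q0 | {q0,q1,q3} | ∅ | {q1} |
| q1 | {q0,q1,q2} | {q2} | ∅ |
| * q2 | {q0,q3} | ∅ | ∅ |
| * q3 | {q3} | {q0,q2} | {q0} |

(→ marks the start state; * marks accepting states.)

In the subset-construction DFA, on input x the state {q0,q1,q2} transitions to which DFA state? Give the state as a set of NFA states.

{q0,q1,q2,q3}

δ(q0,x) = {q0,q1,q3}; δ(q1,x) = {q0,q1,q2}; δ(q2,x) = {q0,q3}.
Union: {q0,q1,q2,q3}.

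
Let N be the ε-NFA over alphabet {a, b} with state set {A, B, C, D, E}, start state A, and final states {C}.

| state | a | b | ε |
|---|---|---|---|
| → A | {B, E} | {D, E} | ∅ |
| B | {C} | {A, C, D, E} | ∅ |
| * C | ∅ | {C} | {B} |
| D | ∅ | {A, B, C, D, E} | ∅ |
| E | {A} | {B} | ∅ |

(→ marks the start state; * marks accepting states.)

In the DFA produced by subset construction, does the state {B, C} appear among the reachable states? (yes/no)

no

Start state of the DFA: {A} (ε-closure of the NFA start).
{A} --a--> {B, E}  [new]
{A} --b--> {D, E}  [new]
{B, E} --a--> {A, B, C}  [new]
{B, E} --b--> {A, B, C, D, E}  [new]
{D, E} --a--> {A}  [seen]
{D, E} --b--> {A, B, C, D, E}  [seen]
{A, B, C} --a--> {B, C, E}  [new]
{A, B, C} --b--> {A, B, C, D, E}  [seen]
{A, B, C, D, E} --a--> {A, B, C, E}  [new]
{A, B, C, D, E} --b--> {A, B, C, D, E}  [seen]
{B, C, E} --a--> {A, B, C}  [seen]
{B, C, E} --b--> {A, B, C, D, E}  [seen]
{A, B, C, E} --a--> {A, B, C, E}  [seen]
{A, B, C, E} --b--> {A, B, C, D, E}  [seen]
Reachable DFA states: {A}, {B, E}, {D, E}, {A, B, C}, {A, B, C, D, E}, {B, C, E}, {A, B, C, E}.
{B, C} is not among them.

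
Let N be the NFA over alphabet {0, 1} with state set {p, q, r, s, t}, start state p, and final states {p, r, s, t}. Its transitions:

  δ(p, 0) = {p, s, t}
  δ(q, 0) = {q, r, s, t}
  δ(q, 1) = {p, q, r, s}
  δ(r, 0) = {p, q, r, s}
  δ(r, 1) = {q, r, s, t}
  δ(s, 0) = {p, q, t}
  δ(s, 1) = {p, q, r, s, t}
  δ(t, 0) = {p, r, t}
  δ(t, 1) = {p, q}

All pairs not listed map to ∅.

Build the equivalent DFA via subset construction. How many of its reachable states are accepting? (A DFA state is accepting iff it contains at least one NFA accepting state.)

Start state of the DFA: {p}.
{p} --0--> {p, s, t}  [new]
{p} --1--> ∅  [new]
{p, s, t} --0--> {p, q, r, s, t}  [new]
{p, s, t} --1--> {p, q, r, s, t}  [seen]
∅ --0--> ∅  [seen]
∅ --1--> ∅  [seen]
{p, q, r, s, t} --0--> {p, q, r, s, t}  [seen]
{p, q, r, s, t} --1--> {p, q, r, s, t}  [seen]
Reachable DFA states: {p}, {p, s, t}, ∅, {p, q, r, s, t}.
Accepting DFA states (contain an NFA accepting state): {p}, {p, s, t}, {p, q, r, s, t}.

3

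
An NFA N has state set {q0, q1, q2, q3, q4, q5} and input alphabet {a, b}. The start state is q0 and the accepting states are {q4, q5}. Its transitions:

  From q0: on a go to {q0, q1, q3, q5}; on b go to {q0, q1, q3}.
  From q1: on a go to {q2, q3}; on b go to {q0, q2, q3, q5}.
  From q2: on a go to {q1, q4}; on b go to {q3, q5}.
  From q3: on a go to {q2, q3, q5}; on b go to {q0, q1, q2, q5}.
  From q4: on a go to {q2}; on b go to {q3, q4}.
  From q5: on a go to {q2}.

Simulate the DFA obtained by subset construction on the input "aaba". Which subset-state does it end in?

{q0, q1, q2, q3, q4, q5}

Start: {q0}.
δ(q0,a) = {q0, q1, q3, q5}.
Union: {q0, q1, q3, q5}.
After a: {q0, q1, q3, q5}.
δ(q0,a) = {q0, q1, q3, q5}; δ(q1,a) = {q2, q3}; δ(q3,a) = {q2, q3, q5}; δ(q5,a) = {q2}.
Union: {q0, q1, q2, q3, q5}.
After a: {q0, q1, q2, q3, q5}.
δ(q0,b) = {q0, q1, q3}; δ(q1,b) = {q0, q2, q3, q5}; δ(q2,b) = {q3, q5}; δ(q3,b) = {q0, q1, q2, q5}; δ(q5,b) = ∅.
Union: {q0, q1, q2, q3, q5}.
After b: {q0, q1, q2, q3, q5}.
δ(q0,a) = {q0, q1, q3, q5}; δ(q1,a) = {q2, q3}; δ(q2,a) = {q1, q4}; δ(q3,a) = {q2, q3, q5}; δ(q5,a) = {q2}.
Union: {q0, q1, q2, q3, q4, q5}.
After a: {q0, q1, q2, q3, q4, q5}.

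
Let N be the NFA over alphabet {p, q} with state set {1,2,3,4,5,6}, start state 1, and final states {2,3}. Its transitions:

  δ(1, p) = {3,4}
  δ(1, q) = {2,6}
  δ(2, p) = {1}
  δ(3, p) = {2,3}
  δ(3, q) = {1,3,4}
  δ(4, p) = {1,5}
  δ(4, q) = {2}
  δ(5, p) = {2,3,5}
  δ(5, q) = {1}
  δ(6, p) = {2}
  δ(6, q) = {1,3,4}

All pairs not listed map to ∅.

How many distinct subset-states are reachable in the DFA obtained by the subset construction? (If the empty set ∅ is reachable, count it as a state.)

Start state of the DFA: {1}.
{1} --p--> {3,4}  [new]
{1} --q--> {2,6}  [new]
{3,4} --p--> {1,2,3,5}  [new]
{3,4} --q--> {1,2,3,4}  [new]
{2,6} --p--> {1,2}  [new]
{2,6} --q--> {1,3,4}  [new]
{1,2,3,5} --p--> {1,2,3,4,5}  [new]
{1,2,3,5} --q--> {1,2,3,4,6}  [new]
{1,2,3,4} --p--> {1,2,3,4,5}  [seen]
{1,2,3,4} --q--> {1,2,3,4,6}  [seen]
{1,2} --p--> {1,3,4}  [seen]
{1,2} --q--> {2,6}  [seen]
{1,3,4} --p--> {1,2,3,4,5}  [seen]
{1,3,4} --q--> {1,2,3,4,6}  [seen]
{1,2,3,4,5} --p--> {1,2,3,4,5}  [seen]
{1,2,3,4,5} --q--> {1,2,3,4,6}  [seen]
{1,2,3,4,6} --p--> {1,2,3,4,5}  [seen]
{1,2,3,4,6} --q--> {1,2,3,4,6}  [seen]
Reachable DFA states: {1}, {3,4}, {2,6}, {1,2,3,5}, {1,2,3,4}, {1,2}, {1,3,4}, {1,2,3,4,5}, {1,2,3,4,6}.

9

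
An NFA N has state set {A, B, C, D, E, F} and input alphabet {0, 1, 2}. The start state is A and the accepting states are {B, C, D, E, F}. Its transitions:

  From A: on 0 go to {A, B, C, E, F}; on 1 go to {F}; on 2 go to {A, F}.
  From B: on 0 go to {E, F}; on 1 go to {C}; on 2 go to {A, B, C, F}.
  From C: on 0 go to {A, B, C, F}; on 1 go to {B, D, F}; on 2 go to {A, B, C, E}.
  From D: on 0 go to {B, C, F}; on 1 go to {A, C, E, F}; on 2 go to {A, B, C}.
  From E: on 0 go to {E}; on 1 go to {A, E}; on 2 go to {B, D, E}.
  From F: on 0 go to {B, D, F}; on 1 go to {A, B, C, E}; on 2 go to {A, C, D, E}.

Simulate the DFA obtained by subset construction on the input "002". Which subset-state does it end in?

Start: {A}.
δ(A,0) = {A, B, C, E, F}.
Union: {A, B, C, E, F}.
After 0: {A, B, C, E, F}.
δ(A,0) = {A, B, C, E, F}; δ(B,0) = {E, F}; δ(C,0) = {A, B, C, F}; δ(E,0) = {E}; δ(F,0) = {B, D, F}.
Union: {A, B, C, D, E, F}.
After 0: {A, B, C, D, E, F}.
δ(A,2) = {A, F}; δ(B,2) = {A, B, C, F}; δ(C,2) = {A, B, C, E}; δ(D,2) = {A, B, C}; δ(E,2) = {B, D, E}; δ(F,2) = {A, C, D, E}.
Union: {A, B, C, D, E, F}.
After 2: {A, B, C, D, E, F}.

{A, B, C, D, E, F}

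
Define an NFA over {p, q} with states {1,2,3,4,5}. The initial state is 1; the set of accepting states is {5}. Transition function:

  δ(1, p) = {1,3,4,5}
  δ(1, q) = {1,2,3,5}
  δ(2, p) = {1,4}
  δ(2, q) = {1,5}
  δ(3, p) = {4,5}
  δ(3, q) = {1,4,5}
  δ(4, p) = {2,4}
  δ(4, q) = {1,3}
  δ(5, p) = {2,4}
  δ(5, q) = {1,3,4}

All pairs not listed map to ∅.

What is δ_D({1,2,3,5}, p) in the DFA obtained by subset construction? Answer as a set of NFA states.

{1,2,3,4,5}

δ(1,p) = {1,3,4,5}; δ(2,p) = {1,4}; δ(3,p) = {4,5}; δ(5,p) = {2,4}.
Union: {1,2,3,4,5}.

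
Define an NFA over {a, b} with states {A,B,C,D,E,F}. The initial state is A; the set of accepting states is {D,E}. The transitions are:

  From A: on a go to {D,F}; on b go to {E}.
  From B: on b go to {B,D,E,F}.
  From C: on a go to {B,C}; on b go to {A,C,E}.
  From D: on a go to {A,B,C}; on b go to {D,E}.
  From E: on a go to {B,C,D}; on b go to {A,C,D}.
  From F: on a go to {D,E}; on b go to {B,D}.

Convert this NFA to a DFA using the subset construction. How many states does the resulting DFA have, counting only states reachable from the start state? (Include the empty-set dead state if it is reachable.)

13

Start state of the DFA: {A}.
{A} --a--> {D,F}  [new]
{A} --b--> {E}  [new]
{D,F} --a--> {A,B,C,D,E}  [new]
{D,F} --b--> {B,D,E}  [new]
{E} --a--> {B,C,D}  [new]
{E} --b--> {A,C,D}  [new]
{A,B,C,D,E} --a--> {A,B,C,D,F}  [new]
{A,B,C,D,E} --b--> {A,B,C,D,E,F}  [new]
{B,D,E} --a--> {A,B,C,D}  [new]
{B,D,E} --b--> {A,B,C,D,E,F}  [seen]
{B,C,D} --a--> {A,B,C}  [new]
{B,C,D} --b--> {A,B,C,D,E,F}  [seen]
{A,C,D} --a--> {A,B,C,D,F}  [seen]
{A,C,D} --b--> {A,C,D,E}  [new]
{A,B,C,D,F} --a--> {A,B,C,D,E,F}  [seen]
{A,B,C,D,F} --b--> {A,B,C,D,E,F}  [seen]
{A,B,C,D,E,F} --a--> {A,B,C,D,E,F}  [seen]
{A,B,C,D,E,F} --b--> {A,B,C,D,E,F}  [seen]
{A,B,C,D} --a--> {A,B,C,D,F}  [seen]
{A,B,C,D} --b--> {A,B,C,D,E,F}  [seen]
{A,B,C} --a--> {B,C,D,F}  [new]
{A,B,C} --b--> {A,B,C,D,E,F}  [seen]
{A,C,D,E} --a--> {A,B,C,D,F}  [seen]
{A,C,D,E} --b--> {A,C,D,E}  [seen]
{B,C,D,F} --a--> {A,B,C,D,E}  [seen]
{B,C,D,F} --b--> {A,B,C,D,E,F}  [seen]
Reachable DFA states: {A}, {D,F}, {E}, {A,B,C,D,E}, {B,D,E}, {B,C,D}, {A,C,D}, {A,B,C,D,F}, {A,B,C,D,E,F}, {A,B,C,D}, {A,B,C}, {A,C,D,E}, {B,C,D,F}.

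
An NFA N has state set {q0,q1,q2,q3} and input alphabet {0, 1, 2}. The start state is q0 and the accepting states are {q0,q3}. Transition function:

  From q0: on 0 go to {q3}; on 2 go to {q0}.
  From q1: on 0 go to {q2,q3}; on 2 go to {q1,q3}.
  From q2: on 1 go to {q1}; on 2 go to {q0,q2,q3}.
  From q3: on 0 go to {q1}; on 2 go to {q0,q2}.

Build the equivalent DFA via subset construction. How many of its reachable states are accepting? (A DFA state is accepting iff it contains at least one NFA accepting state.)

8

Start state of the DFA: {q0}.
{q0} --0--> {q3}  [new]
{q0} --1--> ∅  [new]
{q0} --2--> {q0}  [seen]
{q3} --0--> {q1}  [new]
{q3} --1--> ∅  [seen]
{q3} --2--> {q0,q2}  [new]
∅ --0--> ∅  [seen]
∅ --1--> ∅  [seen]
∅ --2--> ∅  [seen]
{q1} --0--> {q2,q3}  [new]
{q1} --1--> ∅  [seen]
{q1} --2--> {q1,q3}  [new]
{q0,q2} --0--> {q3}  [seen]
{q0,q2} --1--> {q1}  [seen]
{q0,q2} --2--> {q0,q2,q3}  [new]
{q2,q3} --0--> {q1}  [seen]
{q2,q3} --1--> {q1}  [seen]
{q2,q3} --2--> {q0,q2,q3}  [seen]
{q1,q3} --0--> {q1,q2,q3}  [new]
{q1,q3} --1--> ∅  [seen]
{q1,q3} --2--> {q0,q1,q2,q3}  [new]
{q0,q2,q3} --0--> {q1,q3}  [seen]
{q0,q2,q3} --1--> {q1}  [seen]
{q0,q2,q3} --2--> {q0,q2,q3}  [seen]
{q1,q2,q3} --0--> {q1,q2,q3}  [seen]
{q1,q2,q3} --1--> {q1}  [seen]
{q1,q2,q3} --2--> {q0,q1,q2,q3}  [seen]
{q0,q1,q2,q3} --0--> {q1,q2,q3}  [seen]
{q0,q1,q2,q3} --1--> {q1}  [seen]
{q0,q1,q2,q3} --2--> {q0,q1,q2,q3}  [seen]
Reachable DFA states: {q0}, {q3}, ∅, {q1}, {q0,q2}, {q2,q3}, {q1,q3}, {q0,q2,q3}, {q1,q2,q3}, {q0,q1,q2,q3}.
Accepting DFA states (contain an NFA accepting state): {q0}, {q3}, {q0,q2}, {q2,q3}, {q1,q3}, {q0,q2,q3}, {q1,q2,q3}, {q0,q1,q2,q3}.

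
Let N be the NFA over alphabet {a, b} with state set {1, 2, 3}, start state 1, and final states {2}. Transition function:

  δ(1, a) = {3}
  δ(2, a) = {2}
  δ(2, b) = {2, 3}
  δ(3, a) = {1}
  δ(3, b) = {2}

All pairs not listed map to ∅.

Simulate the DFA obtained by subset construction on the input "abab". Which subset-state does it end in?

Start: {1}.
δ(1,a) = {3}.
Union: {3}.
After a: {3}.
δ(3,b) = {2}.
Union: {2}.
After b: {2}.
δ(2,a) = {2}.
Union: {2}.
After a: {2}.
δ(2,b) = {2, 3}.
Union: {2, 3}.
After b: {2, 3}.

{2, 3}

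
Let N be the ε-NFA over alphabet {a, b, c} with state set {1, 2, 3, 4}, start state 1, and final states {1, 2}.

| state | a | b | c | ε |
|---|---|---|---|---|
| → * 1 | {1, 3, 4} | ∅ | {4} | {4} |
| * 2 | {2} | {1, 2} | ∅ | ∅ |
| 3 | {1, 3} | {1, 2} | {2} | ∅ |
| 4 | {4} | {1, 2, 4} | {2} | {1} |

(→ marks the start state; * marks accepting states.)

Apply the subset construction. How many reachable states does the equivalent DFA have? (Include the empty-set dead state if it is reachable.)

Start state of the DFA: {1, 4} (ε-closure of the NFA start).
{1, 4} --a--> {1, 3, 4}  [new]
{1, 4} --b--> {1, 2, 4}  [new]
{1, 4} --c--> {1, 2, 4}  [seen]
{1, 3, 4} --a--> {1, 3, 4}  [seen]
{1, 3, 4} --b--> {1, 2, 4}  [seen]
{1, 3, 4} --c--> {1, 2, 4}  [seen]
{1, 2, 4} --a--> {1, 2, 3, 4}  [new]
{1, 2, 4} --b--> {1, 2, 4}  [seen]
{1, 2, 4} --c--> {1, 2, 4}  [seen]
{1, 2, 3, 4} --a--> {1, 2, 3, 4}  [seen]
{1, 2, 3, 4} --b--> {1, 2, 4}  [seen]
{1, 2, 3, 4} --c--> {1, 2, 4}  [seen]
Reachable DFA states: {1, 4}, {1, 3, 4}, {1, 2, 4}, {1, 2, 3, 4}.

4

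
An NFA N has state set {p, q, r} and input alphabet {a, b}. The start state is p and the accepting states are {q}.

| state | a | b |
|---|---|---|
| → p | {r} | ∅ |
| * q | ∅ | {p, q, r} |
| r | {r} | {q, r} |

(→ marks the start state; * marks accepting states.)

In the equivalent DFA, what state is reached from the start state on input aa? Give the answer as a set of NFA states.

Start: {p}.
δ(p,a) = {r}.
Union: {r}.
After a: {r}.
δ(r,a) = {r}.
Union: {r}.
After a: {r}.

{r}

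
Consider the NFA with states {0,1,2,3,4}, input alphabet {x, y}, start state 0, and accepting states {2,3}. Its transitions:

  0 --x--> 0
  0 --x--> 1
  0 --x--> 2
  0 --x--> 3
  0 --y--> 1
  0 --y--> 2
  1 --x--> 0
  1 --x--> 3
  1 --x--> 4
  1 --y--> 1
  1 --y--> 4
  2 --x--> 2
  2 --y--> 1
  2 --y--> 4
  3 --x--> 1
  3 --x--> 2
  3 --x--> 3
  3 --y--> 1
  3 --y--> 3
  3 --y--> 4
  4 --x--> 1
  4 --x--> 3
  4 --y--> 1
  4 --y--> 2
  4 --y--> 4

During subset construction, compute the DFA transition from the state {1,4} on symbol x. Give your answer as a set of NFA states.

{0,1,3,4}

δ(1,x) = {0,3,4}; δ(4,x) = {1,3}.
Union: {0,1,3,4}.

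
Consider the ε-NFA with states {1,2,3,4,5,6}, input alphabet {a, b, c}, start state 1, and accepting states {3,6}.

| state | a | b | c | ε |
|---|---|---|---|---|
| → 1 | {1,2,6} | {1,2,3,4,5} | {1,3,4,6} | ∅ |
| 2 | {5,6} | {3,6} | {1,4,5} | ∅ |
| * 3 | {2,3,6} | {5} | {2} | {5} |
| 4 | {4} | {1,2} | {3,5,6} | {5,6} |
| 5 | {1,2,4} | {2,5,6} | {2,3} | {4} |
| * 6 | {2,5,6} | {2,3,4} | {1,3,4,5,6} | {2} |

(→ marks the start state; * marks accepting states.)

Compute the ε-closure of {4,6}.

{2,4,5,6}

Begin with {4,6}.
4 →ε {5,6}; add 5.
6 →ε {2}; add 2.
ε-closure = {2,4,5,6}.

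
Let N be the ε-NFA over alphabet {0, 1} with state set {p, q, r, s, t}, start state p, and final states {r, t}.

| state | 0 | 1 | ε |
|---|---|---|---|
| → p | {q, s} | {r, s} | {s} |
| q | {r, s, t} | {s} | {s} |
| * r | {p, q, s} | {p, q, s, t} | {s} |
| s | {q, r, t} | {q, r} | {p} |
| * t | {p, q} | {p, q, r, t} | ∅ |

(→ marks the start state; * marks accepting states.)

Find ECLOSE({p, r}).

{p, r, s}

Begin with {p, r}.
p →ε {s}; add s.
ε-closure = {p, r, s}.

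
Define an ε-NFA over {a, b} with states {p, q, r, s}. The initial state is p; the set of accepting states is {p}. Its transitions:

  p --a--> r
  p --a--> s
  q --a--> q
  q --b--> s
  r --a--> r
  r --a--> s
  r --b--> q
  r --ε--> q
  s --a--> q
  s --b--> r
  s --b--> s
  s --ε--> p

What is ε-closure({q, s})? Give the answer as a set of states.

{p, q, s}

Begin with {q, s}.
s →ε {p}; add p.
ε-closure = {p, q, s}.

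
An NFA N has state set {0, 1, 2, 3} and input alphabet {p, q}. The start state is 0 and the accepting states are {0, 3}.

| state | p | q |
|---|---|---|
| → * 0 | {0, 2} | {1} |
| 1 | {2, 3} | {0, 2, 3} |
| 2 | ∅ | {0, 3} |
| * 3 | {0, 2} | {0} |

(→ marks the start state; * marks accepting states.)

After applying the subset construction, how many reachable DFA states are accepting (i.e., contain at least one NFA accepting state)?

8

Start state of the DFA: {0}.
{0} --p--> {0, 2}  [new]
{0} --q--> {1}  [new]
{0, 2} --p--> {0, 2}  [seen]
{0, 2} --q--> {0, 1, 3}  [new]
{1} --p--> {2, 3}  [new]
{1} --q--> {0, 2, 3}  [new]
{0, 1, 3} --p--> {0, 2, 3}  [seen]
{0, 1, 3} --q--> {0, 1, 2, 3}  [new]
{2, 3} --p--> {0, 2}  [seen]
{2, 3} --q--> {0, 3}  [new]
{0, 2, 3} --p--> {0, 2}  [seen]
{0, 2, 3} --q--> {0, 1, 3}  [seen]
{0, 1, 2, 3} --p--> {0, 2, 3}  [seen]
{0, 1, 2, 3} --q--> {0, 1, 2, 3}  [seen]
{0, 3} --p--> {0, 2}  [seen]
{0, 3} --q--> {0, 1}  [new]
{0, 1} --p--> {0, 2, 3}  [seen]
{0, 1} --q--> {0, 1, 2, 3}  [seen]
Reachable DFA states: {0}, {0, 2}, {1}, {0, 1, 3}, {2, 3}, {0, 2, 3}, {0, 1, 2, 3}, {0, 3}, {0, 1}.
Accepting DFA states (contain an NFA accepting state): {0}, {0, 2}, {0, 1, 3}, {2, 3}, {0, 2, 3}, {0, 1, 2, 3}, {0, 3}, {0, 1}.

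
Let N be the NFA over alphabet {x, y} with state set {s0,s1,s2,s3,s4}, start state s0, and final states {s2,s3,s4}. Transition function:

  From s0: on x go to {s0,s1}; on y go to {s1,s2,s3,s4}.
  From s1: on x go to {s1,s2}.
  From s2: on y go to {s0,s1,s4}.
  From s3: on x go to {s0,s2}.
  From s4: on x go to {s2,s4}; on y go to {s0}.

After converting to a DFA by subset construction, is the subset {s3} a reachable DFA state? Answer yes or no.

no

Start state of the DFA: {s0}.
{s0} --x--> {s0,s1}  [new]
{s0} --y--> {s1,s2,s3,s4}  [new]
{s0,s1} --x--> {s0,s1,s2}  [new]
{s0,s1} --y--> {s1,s2,s3,s4}  [seen]
{s1,s2,s3,s4} --x--> {s0,s1,s2,s4}  [new]
{s1,s2,s3,s4} --y--> {s0,s1,s4}  [new]
{s0,s1,s2} --x--> {s0,s1,s2}  [seen]
{s0,s1,s2} --y--> {s0,s1,s2,s3,s4}  [new]
{s0,s1,s2,s4} --x--> {s0,s1,s2,s4}  [seen]
{s0,s1,s2,s4} --y--> {s0,s1,s2,s3,s4}  [seen]
{s0,s1,s4} --x--> {s0,s1,s2,s4}  [seen]
{s0,s1,s4} --y--> {s0,s1,s2,s3,s4}  [seen]
{s0,s1,s2,s3,s4} --x--> {s0,s1,s2,s4}  [seen]
{s0,s1,s2,s3,s4} --y--> {s0,s1,s2,s3,s4}  [seen]
Reachable DFA states: {s0}, {s0,s1}, {s1,s2,s3,s4}, {s0,s1,s2}, {s0,s1,s2,s4}, {s0,s1,s4}, {s0,s1,s2,s3,s4}.
{s3} is not among them.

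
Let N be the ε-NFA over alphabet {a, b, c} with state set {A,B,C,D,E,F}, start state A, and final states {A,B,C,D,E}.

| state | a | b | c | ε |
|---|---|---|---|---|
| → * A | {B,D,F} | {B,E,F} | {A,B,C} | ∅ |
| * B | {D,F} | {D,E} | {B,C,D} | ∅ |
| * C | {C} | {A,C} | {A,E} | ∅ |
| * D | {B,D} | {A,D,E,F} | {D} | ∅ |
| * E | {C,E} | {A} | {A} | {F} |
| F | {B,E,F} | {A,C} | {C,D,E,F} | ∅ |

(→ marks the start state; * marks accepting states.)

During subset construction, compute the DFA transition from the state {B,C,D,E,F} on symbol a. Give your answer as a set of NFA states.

δ(B,a) = {D,F}; δ(C,a) = {C}; δ(D,a) = {B,D}; δ(E,a) = {C,E}; δ(F,a) = {B,E,F}.
Union: {B,C,D,E,F}.

{B,C,D,E,F}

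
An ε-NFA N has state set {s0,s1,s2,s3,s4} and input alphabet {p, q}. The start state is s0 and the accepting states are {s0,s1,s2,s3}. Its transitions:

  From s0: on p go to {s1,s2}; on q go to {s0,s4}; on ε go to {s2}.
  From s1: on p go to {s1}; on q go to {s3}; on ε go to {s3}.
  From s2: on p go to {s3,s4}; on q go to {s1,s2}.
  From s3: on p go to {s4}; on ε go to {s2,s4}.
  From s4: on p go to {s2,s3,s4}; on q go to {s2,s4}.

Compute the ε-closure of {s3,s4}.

Begin with {s3,s4}.
s3 →ε {s2,s4}; add s2.
ε-closure = {s2,s3,s4}.

{s2,s3,s4}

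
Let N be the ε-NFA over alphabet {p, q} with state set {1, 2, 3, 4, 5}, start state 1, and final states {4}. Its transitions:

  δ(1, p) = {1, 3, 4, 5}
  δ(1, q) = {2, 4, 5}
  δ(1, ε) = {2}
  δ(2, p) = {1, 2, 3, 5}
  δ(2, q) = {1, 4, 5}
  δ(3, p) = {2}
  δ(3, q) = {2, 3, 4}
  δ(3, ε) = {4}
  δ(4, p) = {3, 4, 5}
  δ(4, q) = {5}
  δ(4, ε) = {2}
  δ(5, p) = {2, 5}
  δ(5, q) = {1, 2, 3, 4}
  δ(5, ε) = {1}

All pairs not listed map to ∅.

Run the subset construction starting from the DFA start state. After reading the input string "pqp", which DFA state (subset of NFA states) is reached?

{1, 2, 3, 4, 5}

Start: {1, 2}.
δ(1,p) = {1, 3, 4, 5}; δ(2,p) = {1, 2, 3, 5}.
Union: {1, 2, 3, 4, 5}.
After p: {1, 2, 3, 4, 5}.
δ(1,q) = {2, 4, 5}; δ(2,q) = {1, 4, 5}; δ(3,q) = {2, 3, 4}; δ(4,q) = {5}; δ(5,q) = {1, 2, 3, 4}.
Union: {1, 2, 3, 4, 5}.
After q: {1, 2, 3, 4, 5}.
δ(1,p) = {1, 3, 4, 5}; δ(2,p) = {1, 2, 3, 5}; δ(3,p) = {2}; δ(4,p) = {3, 4, 5}; δ(5,p) = {2, 5}.
Union: {1, 2, 3, 4, 5}.
After p: {1, 2, 3, 4, 5}.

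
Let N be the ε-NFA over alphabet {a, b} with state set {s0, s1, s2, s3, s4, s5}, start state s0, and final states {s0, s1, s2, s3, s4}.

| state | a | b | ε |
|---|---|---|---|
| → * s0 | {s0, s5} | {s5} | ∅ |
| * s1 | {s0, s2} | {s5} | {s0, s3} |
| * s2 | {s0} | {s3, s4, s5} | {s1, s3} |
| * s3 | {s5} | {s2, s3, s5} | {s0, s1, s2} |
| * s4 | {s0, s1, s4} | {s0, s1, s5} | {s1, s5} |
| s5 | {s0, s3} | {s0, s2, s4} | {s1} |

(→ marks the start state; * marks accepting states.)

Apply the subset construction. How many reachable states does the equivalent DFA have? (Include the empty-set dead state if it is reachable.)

Start state of the DFA: {s0} (ε-closure of the NFA start).
{s0} --a--> {s0, s1, s2, s3, s5}  [new]
{s0} --b--> {s0, s1, s2, s3, s5}  [seen]
{s0, s1, s2, s3, s5} --a--> {s0, s1, s2, s3, s5}  [seen]
{s0, s1, s2, s3, s5} --b--> {s0, s1, s2, s3, s4, s5}  [new]
{s0, s1, s2, s3, s4, s5} --a--> {s0, s1, s2, s3, s4, s5}  [seen]
{s0, s1, s2, s3, s4, s5} --b--> {s0, s1, s2, s3, s4, s5}  [seen]
Reachable DFA states: {s0}, {s0, s1, s2, s3, s5}, {s0, s1, s2, s3, s4, s5}.

3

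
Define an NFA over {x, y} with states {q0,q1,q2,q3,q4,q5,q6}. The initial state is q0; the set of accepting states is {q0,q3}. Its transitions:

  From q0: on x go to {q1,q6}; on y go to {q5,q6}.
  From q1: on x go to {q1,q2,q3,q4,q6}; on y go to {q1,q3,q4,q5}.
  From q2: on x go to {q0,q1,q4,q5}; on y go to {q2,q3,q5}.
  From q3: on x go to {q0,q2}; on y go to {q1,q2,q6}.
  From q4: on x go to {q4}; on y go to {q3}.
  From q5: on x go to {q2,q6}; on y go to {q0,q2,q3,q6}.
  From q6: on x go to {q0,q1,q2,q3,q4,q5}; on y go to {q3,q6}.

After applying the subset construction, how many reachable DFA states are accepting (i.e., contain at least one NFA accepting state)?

5

Start state of the DFA: {q0}.
{q0} --x--> {q1,q6}  [new]
{q0} --y--> {q5,q6}  [new]
{q1,q6} --x--> {q0,q1,q2,q3,q4,q5,q6}  [new]
{q1,q6} --y--> {q1,q3,q4,q5,q6}  [new]
{q5,q6} --x--> {q0,q1,q2,q3,q4,q5,q6}  [seen]
{q5,q6} --y--> {q0,q2,q3,q6}  [new]
{q0,q1,q2,q3,q4,q5,q6} --x--> {q0,q1,q2,q3,q4,q5,q6}  [seen]
{q0,q1,q2,q3,q4,q5,q6} --y--> {q0,q1,q2,q3,q4,q5,q6}  [seen]
{q1,q3,q4,q5,q6} --x--> {q0,q1,q2,q3,q4,q5,q6}  [seen]
{q1,q3,q4,q5,q6} --y--> {q0,q1,q2,q3,q4,q5,q6}  [seen]
{q0,q2,q3,q6} --x--> {q0,q1,q2,q3,q4,q5,q6}  [seen]
{q0,q2,q3,q6} --y--> {q1,q2,q3,q5,q6}  [new]
{q1,q2,q3,q5,q6} --x--> {q0,q1,q2,q3,q4,q5,q6}  [seen]
{q1,q2,q3,q5,q6} --y--> {q0,q1,q2,q3,q4,q5,q6}  [seen]
Reachable DFA states: {q0}, {q1,q6}, {q5,q6}, {q0,q1,q2,q3,q4,q5,q6}, {q1,q3,q4,q5,q6}, {q0,q2,q3,q6}, {q1,q2,q3,q5,q6}.
Accepting DFA states (contain an NFA accepting state): {q0}, {q0,q1,q2,q3,q4,q5,q6}, {q1,q3,q4,q5,q6}, {q0,q2,q3,q6}, {q1,q2,q3,q5,q6}.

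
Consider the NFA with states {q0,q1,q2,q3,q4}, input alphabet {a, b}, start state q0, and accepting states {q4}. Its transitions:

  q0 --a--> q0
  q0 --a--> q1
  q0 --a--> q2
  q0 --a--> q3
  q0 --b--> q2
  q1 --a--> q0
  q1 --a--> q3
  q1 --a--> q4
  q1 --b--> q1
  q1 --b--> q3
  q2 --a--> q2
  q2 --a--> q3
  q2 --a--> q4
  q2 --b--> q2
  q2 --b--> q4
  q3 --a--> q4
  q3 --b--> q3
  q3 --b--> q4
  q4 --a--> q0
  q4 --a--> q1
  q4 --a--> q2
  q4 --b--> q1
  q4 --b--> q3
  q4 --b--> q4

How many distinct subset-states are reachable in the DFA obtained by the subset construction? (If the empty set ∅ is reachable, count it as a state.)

Start state of the DFA: {q0}.
{q0} --a--> {q0,q1,q2,q3}  [new]
{q0} --b--> {q2}  [new]
{q0,q1,q2,q3} --a--> {q0,q1,q2,q3,q4}  [new]
{q0,q1,q2,q3} --b--> {q1,q2,q3,q4}  [new]
{q2} --a--> {q2,q3,q4}  [new]
{q2} --b--> {q2,q4}  [new]
{q0,q1,q2,q3,q4} --a--> {q0,q1,q2,q3,q4}  [seen]
{q0,q1,q2,q3,q4} --b--> {q1,q2,q3,q4}  [seen]
{q1,q2,q3,q4} --a--> {q0,q1,q2,q3,q4}  [seen]
{q1,q2,q3,q4} --b--> {q1,q2,q3,q4}  [seen]
{q2,q3,q4} --a--> {q0,q1,q2,q3,q4}  [seen]
{q2,q3,q4} --b--> {q1,q2,q3,q4}  [seen]
{q2,q4} --a--> {q0,q1,q2,q3,q4}  [seen]
{q2,q4} --b--> {q1,q2,q3,q4}  [seen]
Reachable DFA states: {q0}, {q0,q1,q2,q3}, {q2}, {q0,q1,q2,q3,q4}, {q1,q2,q3,q4}, {q2,q3,q4}, {q2,q4}.

7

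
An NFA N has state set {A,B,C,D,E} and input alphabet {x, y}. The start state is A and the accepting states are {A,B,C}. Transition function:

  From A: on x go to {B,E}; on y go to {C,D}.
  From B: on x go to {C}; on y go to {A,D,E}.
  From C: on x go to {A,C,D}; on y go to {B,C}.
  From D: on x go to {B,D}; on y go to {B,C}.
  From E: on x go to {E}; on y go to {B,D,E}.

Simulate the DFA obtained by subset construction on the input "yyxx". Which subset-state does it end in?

Start: {A}.
δ(A,y) = {C,D}.
Union: {C,D}.
After y: {C,D}.
δ(C,y) = {B,C}; δ(D,y) = {B,C}.
Union: {B,C}.
After y: {B,C}.
δ(B,x) = {C}; δ(C,x) = {A,C,D}.
Union: {A,C,D}.
After x: {A,C,D}.
δ(A,x) = {B,E}; δ(C,x) = {A,C,D}; δ(D,x) = {B,D}.
Union: {A,B,C,D,E}.
After x: {A,B,C,D,E}.

{A,B,C,D,E}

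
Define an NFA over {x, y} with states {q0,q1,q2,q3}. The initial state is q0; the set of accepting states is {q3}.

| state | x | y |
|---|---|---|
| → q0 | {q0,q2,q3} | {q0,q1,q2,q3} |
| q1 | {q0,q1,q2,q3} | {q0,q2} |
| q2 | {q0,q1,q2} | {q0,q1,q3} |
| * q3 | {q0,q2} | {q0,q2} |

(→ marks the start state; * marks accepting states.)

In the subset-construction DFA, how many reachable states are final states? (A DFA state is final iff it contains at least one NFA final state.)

Start state of the DFA: {q0}.
{q0} --x--> {q0,q2,q3}  [new]
{q0} --y--> {q0,q1,q2,q3}  [new]
{q0,q2,q3} --x--> {q0,q1,q2,q3}  [seen]
{q0,q2,q3} --y--> {q0,q1,q2,q3}  [seen]
{q0,q1,q2,q3} --x--> {q0,q1,q2,q3}  [seen]
{q0,q1,q2,q3} --y--> {q0,q1,q2,q3}  [seen]
Reachable DFA states: {q0}, {q0,q2,q3}, {q0,q1,q2,q3}.
Accepting DFA states (contain an NFA accepting state): {q0,q2,q3}, {q0,q1,q2,q3}.

2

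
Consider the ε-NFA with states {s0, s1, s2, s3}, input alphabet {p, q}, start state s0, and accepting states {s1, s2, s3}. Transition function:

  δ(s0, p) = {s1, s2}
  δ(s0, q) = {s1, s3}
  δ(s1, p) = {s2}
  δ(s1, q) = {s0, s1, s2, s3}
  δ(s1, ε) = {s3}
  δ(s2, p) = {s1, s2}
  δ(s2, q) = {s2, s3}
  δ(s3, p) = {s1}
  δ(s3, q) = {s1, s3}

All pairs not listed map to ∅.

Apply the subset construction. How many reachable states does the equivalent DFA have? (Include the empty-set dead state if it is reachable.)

Start state of the DFA: {s0} (ε-closure of the NFA start).
{s0} --p--> {s1, s2, s3}  [new]
{s0} --q--> {s1, s3}  [new]
{s1, s2, s3} --p--> {s1, s2, s3}  [seen]
{s1, s2, s3} --q--> {s0, s1, s2, s3}  [new]
{s1, s3} --p--> {s1, s2, s3}  [seen]
{s1, s3} --q--> {s0, s1, s2, s3}  [seen]
{s0, s1, s2, s3} --p--> {s1, s2, s3}  [seen]
{s0, s1, s2, s3} --q--> {s0, s1, s2, s3}  [seen]
Reachable DFA states: {s0}, {s1, s2, s3}, {s1, s3}, {s0, s1, s2, s3}.

4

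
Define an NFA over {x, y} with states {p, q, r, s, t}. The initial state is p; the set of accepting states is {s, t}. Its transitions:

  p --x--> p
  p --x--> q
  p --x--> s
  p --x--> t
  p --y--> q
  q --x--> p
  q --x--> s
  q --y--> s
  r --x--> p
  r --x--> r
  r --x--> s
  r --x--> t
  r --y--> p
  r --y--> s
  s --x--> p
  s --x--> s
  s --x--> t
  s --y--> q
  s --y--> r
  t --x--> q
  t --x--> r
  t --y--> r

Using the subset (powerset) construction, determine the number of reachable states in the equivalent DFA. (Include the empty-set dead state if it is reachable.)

Start state of the DFA: {p}.
{p} --x--> {p, q, s, t}  [new]
{p} --y--> {q}  [new]
{p, q, s, t} --x--> {p, q, r, s, t}  [new]
{p, q, s, t} --y--> {q, r, s}  [new]
{q} --x--> {p, s}  [new]
{q} --y--> {s}  [new]
{p, q, r, s, t} --x--> {p, q, r, s, t}  [seen]
{p, q, r, s, t} --y--> {p, q, r, s}  [new]
{q, r, s} --x--> {p, r, s, t}  [new]
{q, r, s} --y--> {p, q, r, s}  [seen]
{p, s} --x--> {p, q, s, t}  [seen]
{p, s} --y--> {q, r}  [new]
{s} --x--> {p, s, t}  [new]
{s} --y--> {q, r}  [seen]
{p, q, r, s} --x--> {p, q, r, s, t}  [seen]
{p, q, r, s} --y--> {p, q, r, s}  [seen]
{p, r, s, t} --x--> {p, q, r, s, t}  [seen]
{p, r, s, t} --y--> {p, q, r, s}  [seen]
{q, r} --x--> {p, r, s, t}  [seen]
{q, r} --y--> {p, s}  [seen]
{p, s, t} --x--> {p, q, r, s, t}  [seen]
{p, s, t} --y--> {q, r}  [seen]
Reachable DFA states: {p}, {p, q, s, t}, {q}, {p, q, r, s, t}, {q, r, s}, {p, s}, {s}, {p, q, r, s}, {p, r, s, t}, {q, r}, {p, s, t}.

11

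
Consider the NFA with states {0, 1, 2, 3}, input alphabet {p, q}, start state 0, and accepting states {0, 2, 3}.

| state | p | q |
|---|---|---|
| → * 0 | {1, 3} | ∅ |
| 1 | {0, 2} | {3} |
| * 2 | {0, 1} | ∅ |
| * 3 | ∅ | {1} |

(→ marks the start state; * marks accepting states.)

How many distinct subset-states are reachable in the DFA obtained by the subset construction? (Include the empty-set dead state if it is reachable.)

Start state of the DFA: {0}.
{0} --p--> {1, 3}  [new]
{0} --q--> ∅  [new]
{1, 3} --p--> {0, 2}  [new]
{1, 3} --q--> {1, 3}  [seen]
∅ --p--> ∅  [seen]
∅ --q--> ∅  [seen]
{0, 2} --p--> {0, 1, 3}  [new]
{0, 2} --q--> ∅  [seen]
{0, 1, 3} --p--> {0, 1, 2, 3}  [new]
{0, 1, 3} --q--> {1, 3}  [seen]
{0, 1, 2, 3} --p--> {0, 1, 2, 3}  [seen]
{0, 1, 2, 3} --q--> {1, 3}  [seen]
Reachable DFA states: {0}, {1, 3}, ∅, {0, 2}, {0, 1, 3}, {0, 1, 2, 3}.

6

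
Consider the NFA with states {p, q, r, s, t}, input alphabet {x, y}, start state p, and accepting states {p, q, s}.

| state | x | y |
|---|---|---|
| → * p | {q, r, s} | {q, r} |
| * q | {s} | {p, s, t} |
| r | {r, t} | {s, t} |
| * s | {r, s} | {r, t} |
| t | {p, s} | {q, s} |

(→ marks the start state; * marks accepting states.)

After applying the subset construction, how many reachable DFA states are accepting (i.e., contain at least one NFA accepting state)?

Start state of the DFA: {p}.
{p} --x--> {q, r, s}  [new]
{p} --y--> {q, r}  [new]
{q, r, s} --x--> {r, s, t}  [new]
{q, r, s} --y--> {p, r, s, t}  [new]
{q, r} --x--> {r, s, t}  [seen]
{q, r} --y--> {p, s, t}  [new]
{r, s, t} --x--> {p, r, s, t}  [seen]
{r, s, t} --y--> {q, r, s, t}  [new]
{p, r, s, t} --x--> {p, q, r, s, t}  [new]
{p, r, s, t} --y--> {q, r, s, t}  [seen]
{p, s, t} --x--> {p, q, r, s}  [new]
{p, s, t} --y--> {q, r, s, t}  [seen]
{q, r, s, t} --x--> {p, r, s, t}  [seen]
{q, r, s, t} --y--> {p, q, r, s, t}  [seen]
{p, q, r, s, t} --x--> {p, q, r, s, t}  [seen]
{p, q, r, s, t} --y--> {p, q, r, s, t}  [seen]
{p, q, r, s} --x--> {q, r, s, t}  [seen]
{p, q, r, s} --y--> {p, q, r, s, t}  [seen]
Reachable DFA states: {p}, {q, r, s}, {q, r}, {r, s, t}, {p, r, s, t}, {p, s, t}, {q, r, s, t}, {p, q, r, s, t}, {p, q, r, s}.
Accepting DFA states (contain an NFA accepting state): {p}, {q, r, s}, {q, r}, {r, s, t}, {p, r, s, t}, {p, s, t}, {q, r, s, t}, {p, q, r, s, t}, {p, q, r, s}.

9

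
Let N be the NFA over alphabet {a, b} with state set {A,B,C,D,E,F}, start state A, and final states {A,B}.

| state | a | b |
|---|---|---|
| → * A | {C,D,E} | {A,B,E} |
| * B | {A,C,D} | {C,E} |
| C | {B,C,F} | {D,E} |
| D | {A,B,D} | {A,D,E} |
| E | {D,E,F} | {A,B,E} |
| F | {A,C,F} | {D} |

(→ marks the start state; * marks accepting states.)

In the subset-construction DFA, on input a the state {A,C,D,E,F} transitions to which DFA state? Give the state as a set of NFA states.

{A,B,C,D,E,F}

δ(A,a) = {C,D,E}; δ(C,a) = {B,C,F}; δ(D,a) = {A,B,D}; δ(E,a) = {D,E,F}; δ(F,a) = {A,C,F}.
Union: {A,B,C,D,E,F}.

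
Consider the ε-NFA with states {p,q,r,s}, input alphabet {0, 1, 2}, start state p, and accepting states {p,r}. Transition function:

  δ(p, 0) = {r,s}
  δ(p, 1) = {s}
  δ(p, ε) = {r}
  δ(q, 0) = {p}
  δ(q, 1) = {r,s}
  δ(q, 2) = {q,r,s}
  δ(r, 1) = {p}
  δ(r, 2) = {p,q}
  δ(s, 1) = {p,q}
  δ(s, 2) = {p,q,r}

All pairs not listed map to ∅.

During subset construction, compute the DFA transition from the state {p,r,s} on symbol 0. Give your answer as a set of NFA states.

δ(p,0) = {r,s}; δ(r,0) = ∅; δ(s,0) = ∅.
Union: {r,s}.

{r,s}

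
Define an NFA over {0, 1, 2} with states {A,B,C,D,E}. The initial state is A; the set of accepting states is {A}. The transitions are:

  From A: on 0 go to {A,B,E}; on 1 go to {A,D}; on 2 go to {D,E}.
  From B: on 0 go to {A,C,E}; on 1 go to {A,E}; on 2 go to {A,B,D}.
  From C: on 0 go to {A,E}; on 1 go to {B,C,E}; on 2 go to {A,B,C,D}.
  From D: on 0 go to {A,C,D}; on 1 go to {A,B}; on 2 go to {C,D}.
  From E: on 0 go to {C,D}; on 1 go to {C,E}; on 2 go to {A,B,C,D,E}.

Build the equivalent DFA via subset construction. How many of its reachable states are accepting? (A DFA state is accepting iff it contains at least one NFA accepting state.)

Start state of the DFA: {A}.
{A} --0--> {A,B,E}  [new]
{A} --1--> {A,D}  [new]
{A} --2--> {D,E}  [new]
{A,B,E} --0--> {A,B,C,D,E}  [new]
{A,B,E} --1--> {A,C,D,E}  [new]
{A,B,E} --2--> {A,B,C,D,E}  [seen]
{A,D} --0--> {A,B,C,D,E}  [seen]
{A,D} --1--> {A,B,D}  [new]
{A,D} --2--> {C,D,E}  [new]
{D,E} --0--> {A,C,D}  [new]
{D,E} --1--> {A,B,C,E}  [new]
{D,E} --2--> {A,B,C,D,E}  [seen]
{A,B,C,D,E} --0--> {A,B,C,D,E}  [seen]
{A,B,C,D,E} --1--> {A,B,C,D,E}  [seen]
{A,B,C,D,E} --2--> {A,B,C,D,E}  [seen]
{A,C,D,E} --0--> {A,B,C,D,E}  [seen]
{A,C,D,E} --1--> {A,B,C,D,E}  [seen]
{A,C,D,E} --2--> {A,B,C,D,E}  [seen]
{A,B,D} --0--> {A,B,C,D,E}  [seen]
{A,B,D} --1--> {A,B,D,E}  [new]
{A,B,D} --2--> {A,B,C,D,E}  [seen]
{C,D,E} --0--> {A,C,D,E}  [seen]
{C,D,E} --1--> {A,B,C,E}  [seen]
{C,D,E} --2--> {A,B,C,D,E}  [seen]
{A,C,D} --0--> {A,B,C,D,E}  [seen]
{A,C,D} --1--> {A,B,C,D,E}  [seen]
{A,C,D} --2--> {A,B,C,D,E}  [seen]
{A,B,C,E} --0--> {A,B,C,D,E}  [seen]
{A,B,C,E} --1--> {A,B,C,D,E}  [seen]
{A,B,C,E} --2--> {A,B,C,D,E}  [seen]
{A,B,D,E} --0--> {A,B,C,D,E}  [seen]
{A,B,D,E} --1--> {A,B,C,D,E}  [seen]
{A,B,D,E} --2--> {A,B,C,D,E}  [seen]
Reachable DFA states: {A}, {A,B,E}, {A,D}, {D,E}, {A,B,C,D,E}, {A,C,D,E}, {A,B,D}, {C,D,E}, {A,C,D}, {A,B,C,E}, {A,B,D,E}.
Accepting DFA states (contain an NFA accepting state): {A}, {A,B,E}, {A,D}, {A,B,C,D,E}, {A,C,D,E}, {A,B,D}, {A,C,D}, {A,B,C,E}, {A,B,D,E}.

9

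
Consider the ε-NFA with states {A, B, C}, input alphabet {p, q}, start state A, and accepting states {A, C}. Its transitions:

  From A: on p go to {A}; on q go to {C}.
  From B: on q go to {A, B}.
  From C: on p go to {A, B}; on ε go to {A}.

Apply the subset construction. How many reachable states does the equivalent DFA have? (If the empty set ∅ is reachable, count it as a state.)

4

Start state of the DFA: {A} (ε-closure of the NFA start).
{A} --p--> {A}  [seen]
{A} --q--> {A, C}  [new]
{A, C} --p--> {A, B}  [new]
{A, C} --q--> {A, C}  [seen]
{A, B} --p--> {A}  [seen]
{A, B} --q--> {A, B, C}  [new]
{A, B, C} --p--> {A, B}  [seen]
{A, B, C} --q--> {A, B, C}  [seen]
Reachable DFA states: {A}, {A, C}, {A, B}, {A, B, C}.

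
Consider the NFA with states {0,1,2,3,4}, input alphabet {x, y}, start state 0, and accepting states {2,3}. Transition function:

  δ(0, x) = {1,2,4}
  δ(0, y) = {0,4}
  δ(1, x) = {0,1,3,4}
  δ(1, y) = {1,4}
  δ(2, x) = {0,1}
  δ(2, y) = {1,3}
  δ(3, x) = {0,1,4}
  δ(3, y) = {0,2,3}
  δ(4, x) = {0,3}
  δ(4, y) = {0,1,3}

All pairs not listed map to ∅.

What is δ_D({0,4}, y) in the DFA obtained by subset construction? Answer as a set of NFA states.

δ(0,y) = {0,4}; δ(4,y) = {0,1,3}.
Union: {0,1,3,4}.

{0,1,3,4}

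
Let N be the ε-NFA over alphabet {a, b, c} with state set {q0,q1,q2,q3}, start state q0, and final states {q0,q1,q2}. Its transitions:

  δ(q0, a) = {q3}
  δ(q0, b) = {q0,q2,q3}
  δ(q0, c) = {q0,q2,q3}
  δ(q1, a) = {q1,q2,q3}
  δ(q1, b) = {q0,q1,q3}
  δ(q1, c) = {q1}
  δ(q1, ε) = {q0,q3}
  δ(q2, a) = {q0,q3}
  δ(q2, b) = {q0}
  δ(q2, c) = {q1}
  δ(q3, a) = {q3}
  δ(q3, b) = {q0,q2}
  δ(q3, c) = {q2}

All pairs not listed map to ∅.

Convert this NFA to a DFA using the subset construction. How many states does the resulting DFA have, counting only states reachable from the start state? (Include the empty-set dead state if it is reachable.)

8

Start state of the DFA: {q0} (ε-closure of the NFA start).
{q0} --a--> {q3}  [new]
{q0} --b--> {q0,q2,q3}  [new]
{q0} --c--> {q0,q2,q3}  [seen]
{q3} --a--> {q3}  [seen]
{q3} --b--> {q0,q2}  [new]
{q3} --c--> {q2}  [new]
{q0,q2,q3} --a--> {q0,q3}  [new]
{q0,q2,q3} --b--> {q0,q2,q3}  [seen]
{q0,q2,q3} --c--> {q0,q1,q2,q3}  [new]
{q0,q2} --a--> {q0,q3}  [seen]
{q0,q2} --b--> {q0,q2,q3}  [seen]
{q0,q2} --c--> {q0,q1,q2,q3}  [seen]
{q2} --a--> {q0,q3}  [seen]
{q2} --b--> {q0}  [seen]
{q2} --c--> {q0,q1,q3}  [new]
{q0,q3} --a--> {q3}  [seen]
{q0,q3} --b--> {q0,q2,q3}  [seen]
{q0,q3} --c--> {q0,q2,q3}  [seen]
{q0,q1,q2,q3} --a--> {q0,q1,q2,q3}  [seen]
{q0,q1,q2,q3} --b--> {q0,q1,q2,q3}  [seen]
{q0,q1,q2,q3} --c--> {q0,q1,q2,q3}  [seen]
{q0,q1,q3} --a--> {q0,q1,q2,q3}  [seen]
{q0,q1,q3} --b--> {q0,q1,q2,q3}  [seen]
{q0,q1,q3} --c--> {q0,q1,q2,q3}  [seen]
Reachable DFA states: {q0}, {q3}, {q0,q2,q3}, {q0,q2}, {q2}, {q0,q3}, {q0,q1,q2,q3}, {q0,q1,q3}.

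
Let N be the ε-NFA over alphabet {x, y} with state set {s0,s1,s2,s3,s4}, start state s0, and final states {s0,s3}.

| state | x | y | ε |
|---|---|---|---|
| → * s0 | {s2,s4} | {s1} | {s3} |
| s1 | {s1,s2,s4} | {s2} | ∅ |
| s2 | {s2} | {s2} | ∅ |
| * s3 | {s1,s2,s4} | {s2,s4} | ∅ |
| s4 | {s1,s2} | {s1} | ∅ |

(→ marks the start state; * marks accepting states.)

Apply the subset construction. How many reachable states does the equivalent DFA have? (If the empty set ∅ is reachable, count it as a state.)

Start state of the DFA: {s0,s3} (ε-closure of the NFA start).
{s0,s3} --x--> {s1,s2,s4}  [new]
{s0,s3} --y--> {s1,s2,s4}  [seen]
{s1,s2,s4} --x--> {s1,s2,s4}  [seen]
{s1,s2,s4} --y--> {s1,s2}  [new]
{s1,s2} --x--> {s1,s2,s4}  [seen]
{s1,s2} --y--> {s2}  [new]
{s2} --x--> {s2}  [seen]
{s2} --y--> {s2}  [seen]
Reachable DFA states: {s0,s3}, {s1,s2,s4}, {s1,s2}, {s2}.

4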